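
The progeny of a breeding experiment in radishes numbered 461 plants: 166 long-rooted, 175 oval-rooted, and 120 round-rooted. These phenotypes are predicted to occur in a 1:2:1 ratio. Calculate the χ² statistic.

The 1:2:1 ratio has 4 parts, so with N = 461 the expected counts are:
  long-rooted: 461 × 1/4 = 115.25
  oval-rooted: 461 × 2/4 = 230.5
  round-rooted: 461 × 1/4 = 115.25
χ² = Σ (O − E)² / E
  long-rooted: (166 − 115.25)² / 115.25 = 22.3476
  oval-rooted: (175 − 230.5)² / 230.5 = 13.3633
  round-rooted: (120 − 115.25)² / 115.25 = 0.1958
χ² = 22.3476 + 13.3633 + 0.1958 = 35.9067 ≈ 35.907

35.907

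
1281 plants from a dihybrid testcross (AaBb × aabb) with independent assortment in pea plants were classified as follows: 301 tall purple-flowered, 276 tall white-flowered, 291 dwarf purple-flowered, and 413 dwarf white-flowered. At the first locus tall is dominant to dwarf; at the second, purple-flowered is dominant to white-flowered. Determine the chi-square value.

A dihybrid testcross with independent assortment gives a 1:1:1:1 ratio.
The 1:1:1:1 ratio has 4 parts, so with N = 1281 the expected counts are:
  tall purple-flowered: 1281 × 1/4 = 320.25
  tall white-flowered: 1281 × 1/4 = 320.25
  dwarf purple-flowered: 1281 × 1/4 = 320.25
  dwarf white-flowered: 1281 × 1/4 = 320.25
χ² = Σ (O − E)² / E
  tall purple-flowered: (301 − 320.25)² / 320.25 = 1.1571
  tall white-flowered: (276 − 320.25)² / 320.25 = 6.1142
  dwarf purple-flowered: (291 − 320.25)² / 320.25 = 2.6715
  dwarf white-flowered: (413 − 320.25)² / 320.25 = 26.8620
χ² = 1.1571 + 6.1142 + 2.6715 + 26.8620 = 36.8048 ≈ 36.805

36.805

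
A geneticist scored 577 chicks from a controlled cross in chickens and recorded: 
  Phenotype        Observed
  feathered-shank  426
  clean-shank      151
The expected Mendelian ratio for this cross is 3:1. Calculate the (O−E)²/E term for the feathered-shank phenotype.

The 3:1 ratio has 4 parts, so with N = 577 the expected counts are:
  feathered-shank: 577 × 3/4 = 432.75
  clean-shank: 577 × 1/4 = 144.25
Contribution of feathered-shank: (426 − 432.75)² / 432.75 = 0.1053

0.105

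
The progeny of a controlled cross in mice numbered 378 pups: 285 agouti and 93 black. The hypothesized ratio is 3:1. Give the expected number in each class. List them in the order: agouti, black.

283.5, 94.5

Total ratio parts = 4. Expected numbers out of 378:
  agouti: 378 × 3/4 = 283.5
  black: 378 × 1/4 = 94.5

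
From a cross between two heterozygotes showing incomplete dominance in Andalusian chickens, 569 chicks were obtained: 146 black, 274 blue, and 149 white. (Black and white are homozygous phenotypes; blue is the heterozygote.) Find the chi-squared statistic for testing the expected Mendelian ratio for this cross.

0.807

With incomplete dominance, a heterozygote × heterozygote cross gives a 1:2:1 phenotypic ratio.
Expected counts for N = 569 under a 1:2:1 ratio (total parts = 4):
  black: 569 × 1/4 = 142.25
  blue: 569 × 2/4 = 284.5
  white: 569 × 1/4 = 142.25
χ² = Σ (O − E)² / E
  black: (146 − 142.25)² / 142.25 = 0.0989
  blue: (274 − 284.5)² / 284.5 = 0.3875
  white: (149 − 142.25)² / 142.25 = 0.3203
χ² = 0.0989 + 0.3875 + 0.3203 = 0.8067 ≈ 0.807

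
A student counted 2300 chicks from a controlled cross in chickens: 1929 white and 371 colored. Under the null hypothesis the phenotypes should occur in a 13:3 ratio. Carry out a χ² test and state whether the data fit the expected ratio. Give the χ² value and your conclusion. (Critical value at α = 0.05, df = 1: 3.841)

10.360; not consistent

Under the 13:3 hypothesis (Σ ratio = 16, N = 2300):
  white: 2300 × 13/16 = 1868.75
  colored: 2300 × 3/16 = 431.25
χ² = Σ (O − E)² / E
  white: (1929 − 1868.75)² / 1868.75 = 1.9425
  colored: (371 − 431.25)² / 431.25 = 8.4175
χ² = 1.9425 + 8.4175 = 10.360
Degrees of freedom = 2 − 1 = 1; critical value at α = 0.05 is 3.841.
Since 10.360 > 3.841, we reject the null hypothesis — the data do not fit the 13:3 ratio.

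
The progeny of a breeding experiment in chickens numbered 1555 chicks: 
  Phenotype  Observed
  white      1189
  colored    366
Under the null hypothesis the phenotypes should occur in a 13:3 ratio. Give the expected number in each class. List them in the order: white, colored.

Expected counts for N = 1555 under a 13:3 ratio (total parts = 16):
  white: 1555 × 13/16 = 1263.4375
  colored: 1555 × 3/16 = 291.5625

1263.4375, 291.5625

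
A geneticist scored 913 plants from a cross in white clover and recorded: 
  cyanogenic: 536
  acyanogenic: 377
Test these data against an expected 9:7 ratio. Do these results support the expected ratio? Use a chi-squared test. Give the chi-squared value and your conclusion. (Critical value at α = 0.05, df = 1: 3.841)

2.241; consistent

The 9:7 ratio has 16 parts, so with N = 913 the expected counts are:
  cyanogenic: 913 × 9/16 = 513.5625
  acyanogenic: 913 × 7/16 = 399.4375
χ² = Σ (O − E)² / E
  cyanogenic: (536 − 513.5625)² / 513.5625 = 0.9803
  acyanogenic: (377 − 399.4375)² / 399.4375 = 1.2604
χ² = 0.9803 + 1.2604 = 2.2407 ≈ 2.241
Degrees of freedom = 2 − 1 = 1; critical value at α = 0.05 is 3.841.
Since 2.241 < 3.841, we fail to reject the null hypothesis — the data are consistent with the 9:7 ratio.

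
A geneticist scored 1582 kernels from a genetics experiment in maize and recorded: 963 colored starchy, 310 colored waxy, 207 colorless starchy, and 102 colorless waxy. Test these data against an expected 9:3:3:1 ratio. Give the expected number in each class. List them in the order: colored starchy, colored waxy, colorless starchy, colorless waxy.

889.875, 296.625, 296.625, 98.875

Expected counts for N = 1582 under a 9:3:3:1 ratio (total parts = 16):
  colored starchy: 1582 × 9/16 = 889.875
  colored waxy: 1582 × 3/16 = 296.625
  colorless starchy: 1582 × 3/16 = 296.625
  colorless waxy: 1582 × 1/16 = 98.875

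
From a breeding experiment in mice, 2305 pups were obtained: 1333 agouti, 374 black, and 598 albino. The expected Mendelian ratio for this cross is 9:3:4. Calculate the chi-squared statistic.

9.679

Under the 9:3:4 hypothesis (Σ ratio = 16, N = 2305):
  agouti: 2305 × 9/16 = 1296.5625
  black: 2305 × 3/16 = 432.1875
  albino: 2305 × 4/16 = 576.25
χ² = Σ (O − E)² / E
  agouti: (1333 − 1296.5625)² / 1296.5625 = 1.0240
  black: (374 − 432.1875)² / 432.1875 = 7.8341
  albino: (598 − 576.25)² / 576.25 = 0.8209
χ² = 1.0240 + 7.8341 + 0.8209 = 9.679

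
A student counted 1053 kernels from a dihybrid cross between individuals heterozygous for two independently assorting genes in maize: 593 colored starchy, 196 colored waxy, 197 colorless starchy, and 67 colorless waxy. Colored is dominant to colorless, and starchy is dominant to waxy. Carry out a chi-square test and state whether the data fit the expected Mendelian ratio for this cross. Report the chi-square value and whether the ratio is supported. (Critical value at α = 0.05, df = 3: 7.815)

0.034; consistent

A dihybrid F₂ with independent assortment and complete dominance at both loci gives a 9:3:3:1 phenotypic ratio.
Under the 9:3:3:1 hypothesis (Σ ratio = 16, N = 1053):
  colored starchy: 1053 × 9/16 = 592.3125
  colored waxy: 1053 × 3/16 = 197.4375
  colorless starchy: 1053 × 3/16 = 197.4375
  colorless waxy: 1053 × 1/16 = 65.8125
χ² = Σ (O − E)² / E
  colored starchy: (593 − 592.3125)² / 592.3125 = 0.0008
  colored waxy: (196 − 197.4375)² / 197.4375 = 0.0105
  colorless starchy: (197 − 197.4375)² / 197.4375 = 0.0010
  colorless waxy: (67 − 65.8125)² / 65.8125 = 0.0214
χ² = 0.0008 + 0.0105 + 0.0010 + 0.0214 = 0.0337 ≈ 0.034
Degrees of freedom = 4 − 1 = 3; critical value at α = 0.05 is 7.815.
Since 0.034 < 7.815, we fail to reject the null hypothesis — the data are consistent with the 9:3:3:1 ratio.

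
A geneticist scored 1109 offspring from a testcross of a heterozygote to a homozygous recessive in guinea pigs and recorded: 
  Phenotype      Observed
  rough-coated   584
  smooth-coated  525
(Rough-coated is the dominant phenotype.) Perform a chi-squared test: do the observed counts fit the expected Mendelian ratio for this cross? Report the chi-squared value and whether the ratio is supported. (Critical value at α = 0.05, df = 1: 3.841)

A testcross of a heterozygote (Aa × aa) gives a 1:1 phenotypic ratio.
Under the 1:1 hypothesis (Σ ratio = 2, N = 1109):
  rough-coated: 1109 × 1/2 = 554.5
  smooth-coated: 1109 × 1/2 = 554.5
χ² = Σ (O − E)² / E
  rough-coated: (584 − 554.5)² / 554.5 = 1.5694
  smooth-coated: (525 − 554.5)² / 554.5 = 1.5694
χ² = 1.5694 + 1.5694 = 3.1388 ≈ 3.139
Degrees of freedom = 2 − 1 = 1; critical value at α = 0.05 is 3.841.
Since 3.139 < 3.841, we fail to reject the null hypothesis — the data are consistent with the 1:1 ratio.

3.139; consistent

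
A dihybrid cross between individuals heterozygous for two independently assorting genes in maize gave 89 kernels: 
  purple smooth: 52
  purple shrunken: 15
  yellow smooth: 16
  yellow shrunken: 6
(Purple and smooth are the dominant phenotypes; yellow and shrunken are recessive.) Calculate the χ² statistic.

A dihybrid F₂ with independent assortment and complete dominance at both loci gives a 9:3:3:1 phenotypic ratio.
Under the 9:3:3:1 hypothesis (Σ ratio = 16, N = 89):
  purple smooth: 89 × 9/16 = 50.0625
  purple shrunken: 89 × 3/16 = 16.6875
  yellow smooth: 89 × 3/16 = 16.6875
  yellow shrunken: 89 × 1/16 = 5.5625
χ² = Σ (O − E)² / E
  purple smooth: (52 − 50.0625)² / 50.0625 = 0.0750
  purple shrunken: (15 − 16.6875)² / 16.6875 = 0.1706
  yellow smooth: (16 − 16.6875)² / 16.6875 = 0.0283
  yellow shrunken: (6 − 5.5625)² / 5.5625 = 0.0344
χ² = 0.0750 + 0.1706 + 0.0283 + 0.0344 = 0.3083 ≈ 0.308

0.308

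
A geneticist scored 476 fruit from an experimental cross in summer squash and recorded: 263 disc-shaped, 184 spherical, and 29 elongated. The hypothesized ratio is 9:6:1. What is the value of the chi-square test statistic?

Expected counts for N = 476 under a 9:6:1 ratio (total parts = 16):
  disc-shaped: 476 × 9/16 = 267.75
  spherical: 476 × 6/16 = 178.5
  elongated: 476 × 1/16 = 29.75
χ² = Σ (O − E)² / E
  disc-shaped: (263 − 267.75)² / 267.75 = 0.0843
  spherical: (184 − 178.5)² / 178.5 = 0.1695
  elongated: (29 − 29.75)² / 29.75 = 0.0189
χ² = 0.0843 + 0.1695 + 0.0189 = 0.2727 ≈ 0.273

0.273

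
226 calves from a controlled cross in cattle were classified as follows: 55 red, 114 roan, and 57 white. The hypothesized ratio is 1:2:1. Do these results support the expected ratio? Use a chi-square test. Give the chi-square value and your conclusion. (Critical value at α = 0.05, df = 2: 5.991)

0.053; consistent

Total ratio parts = 4. Expected numbers out of 226:
  red: 226 × 1/4 = 56.5
  roan: 226 × 2/4 = 113
  white: 226 × 1/4 = 56.5
χ² = Σ (O − E)² / E
  red: (55 − 56.5)² / 56.5 = 0.0398
  roan: (114 − 113)² / 113 = 0.0088
  white: (57 − 56.5)² / 56.5 = 0.0044
χ² = 0.0398 + 0.0088 + 0.0044 = 0.053
Degrees of freedom = 3 − 1 = 2; critical value at α = 0.05 is 5.991.
Since 0.053 < 5.991, we fail to reject the null hypothesis — the data are consistent with the 1:2:1 ratio.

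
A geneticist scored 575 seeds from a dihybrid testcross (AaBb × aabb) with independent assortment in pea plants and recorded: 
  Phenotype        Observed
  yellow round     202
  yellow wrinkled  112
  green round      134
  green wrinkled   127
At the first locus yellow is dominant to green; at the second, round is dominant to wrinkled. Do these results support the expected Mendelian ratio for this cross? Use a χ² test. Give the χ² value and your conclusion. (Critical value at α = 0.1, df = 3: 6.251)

33.230; not consistent

A dihybrid testcross with independent assortment gives a 1:1:1:1 ratio.
The 1:1:1:1 ratio has 4 parts, so with N = 575 the expected counts are:
  yellow round: 575 × 1/4 = 143.75
  yellow wrinkled: 575 × 1/4 = 143.75
  green round: 575 × 1/4 = 143.75
  green wrinkled: 575 × 1/4 = 143.75
χ² = Σ (O − E)² / E
  yellow round: (202 − 143.75)² / 143.75 = 23.6039
  yellow wrinkled: (112 − 143.75)² / 143.75 = 7.0126
  green round: (134 − 143.75)² / 143.75 = 0.6613
  green wrinkled: (127 − 143.75)² / 143.75 = 1.9517
χ² = 23.6039 + 7.0126 + 0.6613 + 1.9517 = 33.2295 ≈ 33.230
Degrees of freedom = 4 − 1 = 3; critical value at α = 0.1 is 6.251.
Since 33.230 > 6.251, we reject the null hypothesis — the data do not fit the 1:1:1:1 ratio.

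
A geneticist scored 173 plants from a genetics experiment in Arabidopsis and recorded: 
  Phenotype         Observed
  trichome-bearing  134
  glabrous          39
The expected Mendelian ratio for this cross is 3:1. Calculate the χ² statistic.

Expected counts for N = 173 under a 3:1 ratio (total parts = 4):
  trichome-bearing: 173 × 3/4 = 129.75
  glabrous: 173 × 1/4 = 43.25
χ² = Σ (O − E)² / E
  trichome-bearing: (134 − 129.75)² / 129.75 = 0.1392
  glabrous: (39 − 43.25)² / 43.25 = 0.4176
χ² = 0.1392 + 0.4176 = 0.5568 ≈ 0.557

0.557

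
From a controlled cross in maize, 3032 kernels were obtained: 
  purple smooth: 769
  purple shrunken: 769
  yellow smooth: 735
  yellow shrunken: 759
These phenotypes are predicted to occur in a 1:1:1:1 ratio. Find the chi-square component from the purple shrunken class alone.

0.160

The 1:1:1:1 ratio has 4 parts, so with N = 3032 the expected counts are:
  purple smooth: 3032 × 1/4 = 758
  purple shrunken: 3032 × 1/4 = 758
  yellow smooth: 3032 × 1/4 = 758
  yellow shrunken: 3032 × 1/4 = 758
Contribution of purple shrunken: (769 − 758)² / 758 = 0.1596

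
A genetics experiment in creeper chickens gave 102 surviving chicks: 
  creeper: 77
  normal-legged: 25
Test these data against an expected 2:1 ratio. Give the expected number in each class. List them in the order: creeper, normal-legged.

68, 34

The 2:1 ratio has 3 parts, so with N = 102 the expected counts are:
  creeper: 102 × 2/3 = 68
  normal-legged: 102 × 1/3 = 34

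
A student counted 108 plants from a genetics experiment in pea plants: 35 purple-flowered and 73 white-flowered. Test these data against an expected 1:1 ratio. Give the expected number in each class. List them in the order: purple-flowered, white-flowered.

Total ratio parts = 2. Expected numbers out of 108:
  purple-flowered: 108 × 1/2 = 54
  white-flowered: 108 × 1/2 = 54

54, 54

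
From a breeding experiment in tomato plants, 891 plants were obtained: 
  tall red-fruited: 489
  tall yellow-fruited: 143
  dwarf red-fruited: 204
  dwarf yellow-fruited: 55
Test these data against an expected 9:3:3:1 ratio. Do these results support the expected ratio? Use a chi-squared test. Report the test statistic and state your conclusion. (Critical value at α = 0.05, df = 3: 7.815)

11.938; not consistent

The 9:3:3:1 ratio has 16 parts, so with N = 891 the expected counts are:
  tall red-fruited: 891 × 9/16 = 501.1875
  tall yellow-fruited: 891 × 3/16 = 167.0625
  dwarf red-fruited: 891 × 3/16 = 167.0625
  dwarf yellow-fruited: 891 × 1/16 = 55.6875
χ² = Σ (O − E)² / E
  tall red-fruited: (489 − 501.1875)² / 501.1875 = 0.2964
  tall yellow-fruited: (143 − 167.0625)² / 167.0625 = 3.4658
  dwarf red-fruited: (204 − 167.0625)² / 167.0625 = 8.1669
  dwarf yellow-fruited: (55 − 55.6875)² / 55.6875 = 0.0085
χ² = 0.2964 + 3.4658 + 8.1669 + 0.0085 = 11.9376 ≈ 11.938
Degrees of freedom = 4 − 1 = 3; critical value at α = 0.05 is 7.815.
Since 11.938 > 7.815, we reject the null hypothesis — the data do not fit the 9:3:3:1 ratio.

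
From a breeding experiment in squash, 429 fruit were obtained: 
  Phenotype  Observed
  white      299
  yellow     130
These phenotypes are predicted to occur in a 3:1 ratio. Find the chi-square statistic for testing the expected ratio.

6.434

Total ratio parts = 4. Expected numbers out of 429:
  white: 429 × 3/4 = 321.75
  yellow: 429 × 1/4 = 107.25
χ² = Σ (O − E)² / E
  white: (299 − 321.75)² / 321.75 = 1.6086
  yellow: (130 − 107.25)² / 107.25 = 4.8258
χ² = 1.6086 + 4.8258 = 6.4344 ≈ 6.434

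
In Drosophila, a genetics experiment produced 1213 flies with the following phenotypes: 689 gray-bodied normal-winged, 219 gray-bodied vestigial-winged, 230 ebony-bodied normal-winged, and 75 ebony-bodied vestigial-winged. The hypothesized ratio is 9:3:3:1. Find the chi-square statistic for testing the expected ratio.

Total ratio parts = 16. Expected numbers out of 1213:
  gray-bodied normal-winged: 1213 × 9/16 = 682.3125
  gray-bodied vestigial-winged: 1213 × 3/16 = 227.4375
  ebony-bodied normal-winged: 1213 × 3/16 = 227.4375
  ebony-bodied vestigial-winged: 1213 × 1/16 = 75.8125
χ² = Σ (O − E)² / E
  gray-bodied normal-winged: (689 − 682.3125)² / 682.3125 = 0.0655
  gray-bodied vestigial-winged: (219 − 227.4375)² / 227.4375 = 0.3130
  ebony-bodied normal-winged: (230 − 227.4375)² / 227.4375 = 0.0289
  ebony-bodied vestigial-winged: (75 − 75.8125)² / 75.8125 = 0.0087
χ² = 0.0655 + 0.3130 + 0.0289 + 0.0087 = 0.4161 ≈ 0.416

0.416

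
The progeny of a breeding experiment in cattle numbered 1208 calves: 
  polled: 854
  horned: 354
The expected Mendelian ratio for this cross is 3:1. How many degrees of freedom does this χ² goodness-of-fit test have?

A goodness-of-fit test with 2 phenotype classes has df = 2 − 1 = 1.

1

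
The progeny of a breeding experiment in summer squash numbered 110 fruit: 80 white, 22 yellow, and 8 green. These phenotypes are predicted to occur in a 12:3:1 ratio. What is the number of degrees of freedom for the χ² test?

A goodness-of-fit test with 3 phenotype classes has df = 3 − 1 = 2.

2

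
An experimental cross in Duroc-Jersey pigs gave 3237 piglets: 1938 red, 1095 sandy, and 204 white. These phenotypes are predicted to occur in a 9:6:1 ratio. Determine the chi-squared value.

Under the 9:6:1 hypothesis (Σ ratio = 16, N = 3237):
  red: 3237 × 9/16 = 1820.8125
  sandy: 3237 × 6/16 = 1213.875
  white: 3237 × 1/16 = 202.3125
χ² = Σ (O − E)² / E
  red: (1938 − 1820.8125)² / 1820.8125 = 7.5422
  sandy: (1095 − 1213.875)² / 1213.875 = 11.6415
  white: (204 − 202.3125)² / 202.3125 = 0.0141
χ² = 7.5422 + 11.6415 + 0.0141 = 19.1978 ≈ 19.198

19.198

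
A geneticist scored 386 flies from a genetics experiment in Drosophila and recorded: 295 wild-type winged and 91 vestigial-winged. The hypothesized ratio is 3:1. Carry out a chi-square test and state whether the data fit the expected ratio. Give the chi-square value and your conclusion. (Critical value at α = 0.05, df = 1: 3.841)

The 3:1 ratio has 4 parts, so with N = 386 the expected counts are:
  wild-type winged: 386 × 3/4 = 289.5
  vestigial-winged: 386 × 1/4 = 96.5
χ² = Σ (O − E)² / E
  wild-type winged: (295 − 289.5)² / 289.5 = 0.1045
  vestigial-winged: (91 − 96.5)² / 96.5 = 0.3135
χ² = 0.1045 + 0.3135 = 0.418
Degrees of freedom = 2 − 1 = 1; critical value at α = 0.05 is 3.841.
Since 0.418 < 3.841, we fail to reject the null hypothesis — the data are consistent with the 3:1 ratio.

0.418; consistent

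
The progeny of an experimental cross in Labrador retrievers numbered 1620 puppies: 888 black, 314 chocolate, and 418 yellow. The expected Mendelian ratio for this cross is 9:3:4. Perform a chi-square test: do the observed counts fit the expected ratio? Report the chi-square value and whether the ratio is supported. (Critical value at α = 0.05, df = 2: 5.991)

The 9:3:4 ratio has 16 parts, so with N = 1620 the expected counts are:
  black: 1620 × 9/16 = 911.25
  chocolate: 1620 × 3/16 = 303.75
  yellow: 1620 × 4/16 = 405
χ² = Σ (O − E)² / E
  black: (888 − 911.25)² / 911.25 = 0.5932
  chocolate: (314 − 303.75)² / 303.75 = 0.3459
  yellow: (418 − 405)² / 405 = 0.4173
χ² = 0.5932 + 0.3459 + 0.4173 = 1.3564 ≈ 1.356
Degrees of freedom = 3 − 1 = 2; critical value at α = 0.05 is 5.991.
Since 1.356 < 5.991, we fail to reject the null hypothesis — the data are consistent with the 9:3:4 ratio.

1.356; consistent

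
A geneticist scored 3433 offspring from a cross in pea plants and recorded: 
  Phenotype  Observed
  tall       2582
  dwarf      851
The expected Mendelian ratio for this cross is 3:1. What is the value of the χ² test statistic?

Total ratio parts = 4. Expected numbers out of 3433:
  tall: 3433 × 3/4 = 2574.75
  dwarf: 3433 × 1/4 = 858.25
χ² = Σ (O − E)² / E
  tall: (2582 − 2574.75)² / 2574.75 = 0.0204
  dwarf: (851 − 858.25)² / 858.25 = 0.0612
χ² = 0.0204 + 0.0612 = 0.0816 ≈ 0.082

0.082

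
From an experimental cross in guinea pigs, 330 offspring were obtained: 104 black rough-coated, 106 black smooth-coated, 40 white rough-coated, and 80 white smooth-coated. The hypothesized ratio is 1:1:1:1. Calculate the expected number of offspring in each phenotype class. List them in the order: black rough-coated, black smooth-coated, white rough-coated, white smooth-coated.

82.5, 82.5, 82.5, 82.5

Under the 1:1:1:1 hypothesis (Σ ratio = 4, N = 330):
  black rough-coated: 330 × 1/4 = 82.5
  black smooth-coated: 330 × 1/4 = 82.5
  white rough-coated: 330 × 1/4 = 82.5
  white smooth-coated: 330 × 1/4 = 82.5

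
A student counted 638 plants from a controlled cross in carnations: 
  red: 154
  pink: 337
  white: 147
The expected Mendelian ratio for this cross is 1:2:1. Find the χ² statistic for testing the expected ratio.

Expected counts for N = 638 under a 1:2:1 ratio (total parts = 4):
  red: 638 × 1/4 = 159.5
  pink: 638 × 2/4 = 319
  white: 638 × 1/4 = 159.5
χ² = Σ (O − E)² / E
  red: (154 − 159.5)² / 159.5 = 0.1897
  pink: (337 − 319)² / 319 = 1.0157
  white: (147 − 159.5)² / 159.5 = 0.9796
χ² = 0.1897 + 1.0157 + 0.9796 = 2.185

2.185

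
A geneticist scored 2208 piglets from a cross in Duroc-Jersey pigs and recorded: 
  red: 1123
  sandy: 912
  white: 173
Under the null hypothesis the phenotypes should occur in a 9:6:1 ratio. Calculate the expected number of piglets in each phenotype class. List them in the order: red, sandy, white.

Expected counts for N = 2208 under a 9:6:1 ratio (total parts = 16):
  red: 2208 × 9/16 = 1242
  sandy: 2208 × 6/16 = 828
  white: 2208 × 1/16 = 138

1242, 828, 138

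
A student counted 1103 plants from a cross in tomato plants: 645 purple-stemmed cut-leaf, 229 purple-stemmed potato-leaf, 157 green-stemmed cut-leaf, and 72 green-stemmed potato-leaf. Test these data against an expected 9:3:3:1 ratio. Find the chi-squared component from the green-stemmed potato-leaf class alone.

0.136

The 9:3:3:1 ratio has 16 parts, so with N = 1103 the expected counts are:
  purple-stemmed cut-leaf: 1103 × 9/16 = 620.4375
  purple-stemmed potato-leaf: 1103 × 3/16 = 206.8125
  green-stemmed cut-leaf: 1103 × 3/16 = 206.8125
  green-stemmed potato-leaf: 1103 × 1/16 = 68.9375
Contribution of green-stemmed potato-leaf: (72 − 68.9375)² / 68.9375 = 0.1360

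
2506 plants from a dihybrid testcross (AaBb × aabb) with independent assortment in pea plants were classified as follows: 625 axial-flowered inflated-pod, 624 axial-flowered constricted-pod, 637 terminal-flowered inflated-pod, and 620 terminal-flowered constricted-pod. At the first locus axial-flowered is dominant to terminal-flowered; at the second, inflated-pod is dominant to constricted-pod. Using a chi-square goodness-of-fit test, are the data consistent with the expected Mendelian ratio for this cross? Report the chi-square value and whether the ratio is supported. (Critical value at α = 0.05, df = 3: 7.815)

0.257; consistent

A dihybrid testcross with independent assortment gives a 1:1:1:1 ratio.
Under the 1:1:1:1 hypothesis (Σ ratio = 4, N = 2506):
  axial-flowered inflated-pod: 2506 × 1/4 = 626.5
  axial-flowered constricted-pod: 2506 × 1/4 = 626.5
  terminal-flowered inflated-pod: 2506 × 1/4 = 626.5
  terminal-flowered constricted-pod: 2506 × 1/4 = 626.5
χ² = Σ (O − E)² / E
  axial-flowered inflated-pod: (625 − 626.5)² / 626.5 = 0.0036
  axial-flowered constricted-pod: (624 − 626.5)² / 626.5 = 0.0100
  terminal-flowered inflated-pod: (637 − 626.5)² / 626.5 = 0.1760
  terminal-flowered constricted-pod: (620 − 626.5)² / 626.5 = 0.0674
χ² = 0.0036 + 0.0100 + 0.1760 + 0.0674 = 0.257
Degrees of freedom = 4 − 1 = 3; critical value at α = 0.05 is 7.815.
Since 0.257 < 7.815, we fail to reject the null hypothesis — the data are consistent with the 1:1:1:1 ratio.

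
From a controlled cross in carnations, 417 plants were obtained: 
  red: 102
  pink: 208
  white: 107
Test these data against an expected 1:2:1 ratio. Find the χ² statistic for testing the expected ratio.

0.122

Under the 1:2:1 hypothesis (Σ ratio = 4, N = 417):
  red: 417 × 1/4 = 104.25
  pink: 417 × 2/4 = 208.5
  white: 417 × 1/4 = 104.25
χ² = Σ (O − E)² / E
  red: (102 − 104.25)² / 104.25 = 0.0486
  pink: (208 − 208.5)² / 208.5 = 0.0012
  white: (107 − 104.25)² / 104.25 = 0.0725
χ² = 0.0486 + 0.0012 + 0.0725 = 0.1223 ≈ 0.122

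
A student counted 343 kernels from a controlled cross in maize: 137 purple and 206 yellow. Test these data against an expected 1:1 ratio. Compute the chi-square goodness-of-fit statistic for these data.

13.880

Expected counts for N = 343 under a 1:1 ratio (total parts = 2):
  purple: 343 × 1/2 = 171.5
  yellow: 343 × 1/2 = 171.5
χ² = Σ (O − E)² / E
  purple: (137 − 171.5)² / 171.5 = 6.9402
  yellow: (206 − 171.5)² / 171.5 = 6.9402
χ² = 6.9402 + 6.9402 = 13.8804 ≈ 13.880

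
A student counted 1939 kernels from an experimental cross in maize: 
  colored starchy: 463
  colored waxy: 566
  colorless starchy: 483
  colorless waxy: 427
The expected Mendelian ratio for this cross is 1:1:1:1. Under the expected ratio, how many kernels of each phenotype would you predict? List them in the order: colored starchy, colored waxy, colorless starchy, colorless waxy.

484.75, 484.75, 484.75, 484.75

The 1:1:1:1 ratio has 4 parts, so with N = 1939 the expected counts are:
  colored starchy: 1939 × 1/4 = 484.75
  colored waxy: 1939 × 1/4 = 484.75
  colorless starchy: 1939 × 1/4 = 484.75
  colorless waxy: 1939 × 1/4 = 484.75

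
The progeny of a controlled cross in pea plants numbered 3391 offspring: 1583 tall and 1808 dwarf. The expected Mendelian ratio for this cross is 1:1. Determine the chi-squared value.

14.929

Under the 1:1 hypothesis (Σ ratio = 2, N = 3391):
  tall: 3391 × 1/2 = 1695.5
  dwarf: 3391 × 1/2 = 1695.5
χ² = Σ (O − E)² / E
  tall: (1583 − 1695.5)² / 1695.5 = 7.4646
  dwarf: (1808 − 1695.5)² / 1695.5 = 7.4646
χ² = 7.4646 + 7.4646 = 14.9292 ≈ 14.929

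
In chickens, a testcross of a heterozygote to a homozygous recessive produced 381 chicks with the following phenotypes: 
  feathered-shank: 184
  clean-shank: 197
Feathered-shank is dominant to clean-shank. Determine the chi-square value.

0.444

A testcross of a heterozygote (Aa × aa) gives a 1:1 phenotypic ratio.
The 1:1 ratio has 2 parts, so with N = 381 the expected counts are:
  feathered-shank: 381 × 1/2 = 190.5
  clean-shank: 381 × 1/2 = 190.5
χ² = Σ (O − E)² / E
  feathered-shank: (184 − 190.5)² / 190.5 = 0.2218
  clean-shank: (197 − 190.5)² / 190.5 = 0.2218
χ² = 0.2218 + 0.2218 = 0.4436 ≈ 0.444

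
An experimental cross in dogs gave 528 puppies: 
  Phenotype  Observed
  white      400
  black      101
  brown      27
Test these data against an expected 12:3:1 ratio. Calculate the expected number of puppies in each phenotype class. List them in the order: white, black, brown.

396, 99, 33

Expected counts for N = 528 under a 12:3:1 ratio (total parts = 16):
  white: 528 × 12/16 = 396
  black: 528 × 3/16 = 99
  brown: 528 × 1/16 = 33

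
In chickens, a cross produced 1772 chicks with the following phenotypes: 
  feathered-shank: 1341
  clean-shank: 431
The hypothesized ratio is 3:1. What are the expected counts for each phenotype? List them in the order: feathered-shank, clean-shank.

Total ratio parts = 4. Expected numbers out of 1772:
  feathered-shank: 1772 × 3/4 = 1329
  clean-shank: 1772 × 1/4 = 443

1329, 443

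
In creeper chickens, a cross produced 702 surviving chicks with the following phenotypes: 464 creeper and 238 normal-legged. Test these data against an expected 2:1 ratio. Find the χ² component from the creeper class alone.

Under the 2:1 hypothesis (Σ ratio = 3, N = 702):
  creeper: 702 × 2/3 = 468
  normal-legged: 702 × 1/3 = 234
Contribution of creeper: (464 − 468)² / 468 = 0.0342

0.034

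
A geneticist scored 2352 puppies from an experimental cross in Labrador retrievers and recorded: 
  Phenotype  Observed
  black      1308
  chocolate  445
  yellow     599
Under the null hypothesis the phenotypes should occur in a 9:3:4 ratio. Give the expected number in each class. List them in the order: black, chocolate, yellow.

Total ratio parts = 16. Expected numbers out of 2352:
  black: 2352 × 9/16 = 1323
  chocolate: 2352 × 3/16 = 441
  yellow: 2352 × 4/16 = 588

1323, 441, 588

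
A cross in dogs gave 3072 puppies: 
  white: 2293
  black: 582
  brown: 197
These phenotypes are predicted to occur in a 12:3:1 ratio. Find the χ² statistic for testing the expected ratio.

Under the 12:3:1 hypothesis (Σ ratio = 16, N = 3072):
  white: 3072 × 12/16 = 2304
  black: 3072 × 3/16 = 576
  brown: 3072 × 1/16 = 192
χ² = Σ (O − E)² / E
  white: (2293 − 2304)² / 2304 = 0.0525
  black: (582 − 576)² / 576 = 0.0625
  brown: (197 − 192)² / 192 = 0.1302
χ² = 0.0525 + 0.0625 + 0.1302 = 0.2452 ≈ 0.245

0.245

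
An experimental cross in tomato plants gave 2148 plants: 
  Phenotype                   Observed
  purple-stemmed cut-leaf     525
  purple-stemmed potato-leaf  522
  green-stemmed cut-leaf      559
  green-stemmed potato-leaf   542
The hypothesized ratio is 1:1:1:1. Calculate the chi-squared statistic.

1.635

Total ratio parts = 4. Expected numbers out of 2148:
  purple-stemmed cut-leaf: 2148 × 1/4 = 537
  purple-stemmed potato-leaf: 2148 × 1/4 = 537
  green-stemmed cut-leaf: 2148 × 1/4 = 537
  green-stemmed potato-leaf: 2148 × 1/4 = 537
χ² = Σ (O − E)² / E
  purple-stemmed cut-leaf: (525 − 537)² / 537 = 0.2682
  purple-stemmed potato-leaf: (522 − 537)² / 537 = 0.4190
  green-stemmed cut-leaf: (559 − 537)² / 537 = 0.9013
  green-stemmed potato-leaf: (542 − 537)² / 537 = 0.0466
χ² = 0.2682 + 0.4190 + 0.9013 + 0.0466 = 1.6351 ≈ 1.635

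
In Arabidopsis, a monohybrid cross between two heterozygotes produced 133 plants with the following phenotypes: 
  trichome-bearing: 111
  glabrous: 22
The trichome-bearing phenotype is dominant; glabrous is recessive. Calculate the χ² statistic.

5.075

For a monohybrid cross between heterozygotes with complete dominance, the expected phenotypic ratio is 3:1.
Under the 3:1 hypothesis (Σ ratio = 4, N = 133):
  trichome-bearing: 133 × 3/4 = 99.75
  glabrous: 133 × 1/4 = 33.25
χ² = Σ (O − E)² / E
  trichome-bearing: (111 − 99.75)² / 99.75 = 1.2688
  glabrous: (22 − 33.25)² / 33.25 = 3.8064
χ² = 1.2688 + 3.8064 = 5.0752 ≈ 5.075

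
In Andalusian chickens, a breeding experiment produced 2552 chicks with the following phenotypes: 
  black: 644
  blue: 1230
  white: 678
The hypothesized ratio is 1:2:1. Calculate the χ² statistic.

4.223

Total ratio parts = 4. Expected numbers out of 2552:
  black: 2552 × 1/4 = 638
  blue: 2552 × 2/4 = 1276
  white: 2552 × 1/4 = 638
χ² = Σ (O − E)² / E
  black: (644 − 638)² / 638 = 0.0564
  blue: (1230 − 1276)² / 1276 = 1.6583
  white: (678 − 638)² / 638 = 2.5078
χ² = 0.0564 + 1.6583 + 2.5078 = 4.2225 ≈ 4.223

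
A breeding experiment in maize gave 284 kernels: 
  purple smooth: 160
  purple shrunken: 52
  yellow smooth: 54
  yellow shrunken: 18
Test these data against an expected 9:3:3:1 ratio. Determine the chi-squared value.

0.044

Under the 9:3:3:1 hypothesis (Σ ratio = 16, N = 284):
  purple smooth: 284 × 9/16 = 159.75
  purple shrunken: 284 × 3/16 = 53.25
  yellow smooth: 284 × 3/16 = 53.25
  yellow shrunken: 284 × 1/16 = 17.75
χ² = Σ (O − E)² / E
  purple smooth: (160 − 159.75)² / 159.75 = 0.0004
  purple shrunken: (52 − 53.25)² / 53.25 = 0.0293
  yellow smooth: (54 − 53.25)² / 53.25 = 0.0106
  yellow shrunken: (18 − 17.75)² / 17.75 = 0.0035
χ² = 0.0004 + 0.0293 + 0.0106 + 0.0035 = 0.0438 ≈ 0.044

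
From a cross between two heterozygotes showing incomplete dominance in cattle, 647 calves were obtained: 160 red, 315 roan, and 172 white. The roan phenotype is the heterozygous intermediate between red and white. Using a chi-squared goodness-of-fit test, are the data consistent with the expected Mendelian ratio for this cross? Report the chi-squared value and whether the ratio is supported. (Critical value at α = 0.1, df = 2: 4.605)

With incomplete dominance, a heterozygote × heterozygote cross gives a 1:2:1 phenotypic ratio.
The 1:2:1 ratio has 4 parts, so with N = 647 the expected counts are:
  red: 647 × 1/4 = 161.75
  roan: 647 × 2/4 = 323.5
  white: 647 × 1/4 = 161.75
χ² = Σ (O − E)² / E
  red: (160 − 161.75)² / 161.75 = 0.0189
  roan: (315 − 323.5)² / 323.5 = 0.2233
  white: (172 − 161.75)² / 161.75 = 0.6495
χ² = 0.0189 + 0.2233 + 0.6495 = 0.8917 ≈ 0.892
Degrees of freedom = 3 − 1 = 2; critical value at α = 0.1 is 4.605.
Since 0.892 < 4.605, we fail to reject the null hypothesis — the data are consistent with the 1:2:1 ratio.

0.892; consistent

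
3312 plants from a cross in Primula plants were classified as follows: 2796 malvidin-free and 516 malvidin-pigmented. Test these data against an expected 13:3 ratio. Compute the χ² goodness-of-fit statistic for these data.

Total ratio parts = 16. Expected numbers out of 3312:
  malvidin-free: 3312 × 13/16 = 2691
  malvidin-pigmented: 3312 × 3/16 = 621
χ² = Σ (O − E)² / E
  malvidin-free: (2796 − 2691)² / 2691 = 4.0970
  malvidin-pigmented: (516 − 621)² / 621 = 17.7536
χ² = 4.0970 + 17.7536 = 21.8506 ≈ 21.851

21.851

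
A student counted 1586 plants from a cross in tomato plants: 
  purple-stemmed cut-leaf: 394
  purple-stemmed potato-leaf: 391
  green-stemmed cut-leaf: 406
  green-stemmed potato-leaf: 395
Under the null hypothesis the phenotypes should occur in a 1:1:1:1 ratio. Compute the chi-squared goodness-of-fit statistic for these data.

Total ratio parts = 4. Expected numbers out of 1586:
  purple-stemmed cut-leaf: 1586 × 1/4 = 396.5
  purple-stemmed potato-leaf: 1586 × 1/4 = 396.5
  green-stemmed cut-leaf: 1586 × 1/4 = 396.5
  green-stemmed potato-leaf: 1586 × 1/4 = 396.5
χ² = Σ (O − E)² / E
  purple-stemmed cut-leaf: (394 − 396.5)² / 396.5 = 0.0158
  purple-stemmed potato-leaf: (391 − 396.5)² / 396.5 = 0.0763
  green-stemmed cut-leaf: (406 − 396.5)² / 396.5 = 0.2276
  green-stemmed potato-leaf: (395 − 396.5)² / 396.5 = 0.0057
χ² = 0.0158 + 0.0763 + 0.2276 + 0.0057 = 0.3254 ≈ 0.325

0.325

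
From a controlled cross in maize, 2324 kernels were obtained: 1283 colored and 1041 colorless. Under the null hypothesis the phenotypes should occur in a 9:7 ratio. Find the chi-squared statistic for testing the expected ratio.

1.028

Under the 9:7 hypothesis (Σ ratio = 16, N = 2324):
  colored: 2324 × 9/16 = 1307.25
  colorless: 2324 × 7/16 = 1016.75
χ² = Σ (O − E)² / E
  colored: (1283 − 1307.25)² / 1307.25 = 0.4498
  colorless: (1041 − 1016.75)² / 1016.75 = 0.5784
χ² = 0.4498 + 0.5784 = 1.0282 ≈ 1.028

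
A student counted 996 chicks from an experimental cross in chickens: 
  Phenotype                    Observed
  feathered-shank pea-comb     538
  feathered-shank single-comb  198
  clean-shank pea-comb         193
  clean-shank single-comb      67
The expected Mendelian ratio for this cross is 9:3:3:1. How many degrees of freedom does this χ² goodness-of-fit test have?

3

A goodness-of-fit test with 4 phenotype classes has df = 4 − 1 = 3.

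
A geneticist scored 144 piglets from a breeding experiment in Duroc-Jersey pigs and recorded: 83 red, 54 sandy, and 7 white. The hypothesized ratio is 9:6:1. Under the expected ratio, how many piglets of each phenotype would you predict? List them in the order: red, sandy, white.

The 9:6:1 ratio has 16 parts, so with N = 144 the expected counts are:
  red: 144 × 9/16 = 81
  sandy: 144 × 6/16 = 54
  white: 144 × 1/16 = 9

81, 54, 9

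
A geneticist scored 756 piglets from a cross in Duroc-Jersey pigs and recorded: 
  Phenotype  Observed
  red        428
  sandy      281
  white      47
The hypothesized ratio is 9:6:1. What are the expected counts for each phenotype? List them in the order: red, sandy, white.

Expected counts for N = 756 under a 9:6:1 ratio (total parts = 16):
  red: 756 × 9/16 = 425.25
  sandy: 756 × 6/16 = 283.5
  white: 756 × 1/16 = 47.25

425.25, 283.5, 47.25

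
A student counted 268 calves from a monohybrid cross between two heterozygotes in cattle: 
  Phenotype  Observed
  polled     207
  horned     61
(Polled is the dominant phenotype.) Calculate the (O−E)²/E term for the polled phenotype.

0.179

For a monohybrid cross between heterozygotes with complete dominance, the expected phenotypic ratio is 3:1.
Under the 3:1 hypothesis (Σ ratio = 4, N = 268):
  polled: 268 × 3/4 = 201
  horned: 268 × 1/4 = 67
Contribution of polled: (207 − 201)² / 201 = 0.1791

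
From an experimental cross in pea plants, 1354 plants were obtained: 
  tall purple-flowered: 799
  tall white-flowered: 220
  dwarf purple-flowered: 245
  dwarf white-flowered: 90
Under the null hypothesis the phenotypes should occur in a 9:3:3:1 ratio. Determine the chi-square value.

Under the 9:3:3:1 hypothesis (Σ ratio = 16, N = 1354):
  tall purple-flowered: 1354 × 9/16 = 761.625
  tall white-flowered: 1354 × 3/16 = 253.875
  dwarf purple-flowered: 1354 × 3/16 = 253.875
  dwarf white-flowered: 1354 × 1/16 = 84.625
χ² = Σ (O − E)² / E
  tall purple-flowered: (799 − 761.625)² / 761.625 = 1.8341
  tall white-flowered: (220 − 253.875)² / 253.875 = 4.5200
  dwarf purple-flowered: (245 − 253.875)² / 253.875 = 0.3103
  dwarf white-flowered: (90 − 84.625)² / 84.625 = 0.3414
χ² = 1.8341 + 4.5200 + 0.3103 + 0.3414 = 7.0058 ≈ 7.006

7.006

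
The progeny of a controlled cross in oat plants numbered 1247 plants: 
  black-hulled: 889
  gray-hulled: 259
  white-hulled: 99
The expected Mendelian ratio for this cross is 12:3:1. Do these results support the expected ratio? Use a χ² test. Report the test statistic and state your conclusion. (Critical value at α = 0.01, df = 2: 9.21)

10.693; not consistent

Total ratio parts = 16. Expected numbers out of 1247:
  black-hulled: 1247 × 12/16 = 935.25
  gray-hulled: 1247 × 3/16 = 233.8125
  white-hulled: 1247 × 1/16 = 77.9375
χ² = Σ (O − E)² / E
  black-hulled: (889 − 935.25)² / 935.25 = 2.2872
  gray-hulled: (259 − 233.8125)² / 233.8125 = 2.7133
  white-hulled: (99 − 77.9375)² / 77.9375 = 5.6921
χ² = 2.2872 + 2.7133 + 5.6921 = 10.6926 ≈ 10.693
Degrees of freedom = 3 − 1 = 2; critical value at α = 0.01 is 9.21.
Since 10.693 > 9.21, we reject the null hypothesis — the data do not fit the 12:3:1 ratio.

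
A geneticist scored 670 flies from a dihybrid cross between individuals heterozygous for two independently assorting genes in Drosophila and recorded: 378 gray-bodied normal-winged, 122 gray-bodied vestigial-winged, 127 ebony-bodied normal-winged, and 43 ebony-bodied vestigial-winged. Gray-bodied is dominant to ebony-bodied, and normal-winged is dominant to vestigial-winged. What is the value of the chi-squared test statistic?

A dihybrid F₂ with independent assortment and complete dominance at both loci gives a 9:3:3:1 phenotypic ratio.
Under the 9:3:3:1 hypothesis (Σ ratio = 16, N = 670):
  gray-bodied normal-winged: 670 × 9/16 = 376.875
  gray-bodied vestigial-winged: 670 × 3/16 = 125.625
  ebony-bodied normal-winged: 670 × 3/16 = 125.625
  ebony-bodied vestigial-winged: 670 × 1/16 = 41.875
χ² = Σ (O − E)² / E
  gray-bodied normal-winged: (378 − 376.875)² / 376.875 = 0.0034
  gray-bodied vestigial-winged: (122 − 125.625)² / 125.625 = 0.1046
  ebony-bodied normal-winged: (127 − 125.625)² / 125.625 = 0.0150
  ebony-bodied vestigial-winged: (43 − 41.875)² / 41.875 = 0.0302
χ² = 0.0034 + 0.1046 + 0.0150 + 0.0302 = 0.1532 ≈ 0.153

0.153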